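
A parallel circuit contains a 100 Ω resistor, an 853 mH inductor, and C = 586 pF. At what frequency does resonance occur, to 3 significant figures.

7.12 kHz

ω₀ = 1/√(LC) = 1/√(0.853 × 5.86e-10) = 44730 rad/s
f₀ = ω₀/(2π) = 7.12 kHz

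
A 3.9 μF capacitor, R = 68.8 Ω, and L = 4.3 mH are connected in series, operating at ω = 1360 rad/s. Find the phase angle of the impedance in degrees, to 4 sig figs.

-69.36°

X_L = ωL = 5.848 Ω
X_C = 1/(ωC) = 188.5 Ω
Net reactance X = X_L − X_C = -182.7 Ω
Z = 68.80 − j182.7 Ω
|Z| = √(68.80² + 182.7²) = 195.2 Ω
∠Z = arctan(-182.7/68.80) = -69.36°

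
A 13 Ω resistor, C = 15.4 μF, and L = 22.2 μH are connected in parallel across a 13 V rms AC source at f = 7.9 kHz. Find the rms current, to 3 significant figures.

ω = 2πf = 49640 rad/s
X_L = ωL = 1.10 Ω
X_C = 1/(ωC) = 1.31 Ω
Parallel: admittances add. Y = 1/R + 1/(jωL) + jωC
Y = (0.0769 − j0.143) S
|Y| = 0.162 S → |Z| = 1/|Y| = 6.16 Ω, ∠Z = −∠Y = 61.7°
I = V/|Z| = 13/6.16 = 2.11 A

2.11 A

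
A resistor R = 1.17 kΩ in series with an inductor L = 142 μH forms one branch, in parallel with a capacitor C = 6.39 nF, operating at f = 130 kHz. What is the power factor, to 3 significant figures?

ω = 2πf = 816800 rad/s
X_L = ωL = 116 Ω
X_C = 1/(ωC) = 192 Ω
Branch 1 (R+jX_L): Z₁ = 1170 + j116 Ω, |Z₁| = 1180 Ω
Branch 2 (−jX_C): Z₂ = −j192 Ω
Parallel: Z = Z₁Z₂/(Z₁+Z₂), |Z| = 192 Ω, ∠Z = -80.6°
cos φ = cos(-80.6°) = 0.163

0.163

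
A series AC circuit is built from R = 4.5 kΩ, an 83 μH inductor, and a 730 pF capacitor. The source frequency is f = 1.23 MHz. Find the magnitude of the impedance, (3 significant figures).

4520 Ω

ω = 2πf = 7.728e+06 rad/s
X_L = ωL = 641 Ω
X_C = 1/(ωC) = 177 Ω
Net reactance X = X_L − X_C = 464 Ω
Z = 4500 + j464 Ω
|Z| = √(4500² + 464²) = 4520 Ω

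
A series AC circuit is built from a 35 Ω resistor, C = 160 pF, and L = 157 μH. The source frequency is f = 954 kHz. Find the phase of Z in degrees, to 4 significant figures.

-70.99°

ω = 2πf = 5.994e+06 rad/s
X_L = ωL = 941.1 Ω
X_C = 1/(ωC) = 1043 Ω
Net reactance X = X_L − X_C = -101.6 Ω
Z = 35.00 − j101.6 Ω
|Z| = √(35.00² + 101.6²) = 107.5 Ω
∠Z = arctan(-101.6/35.00) = -70.99°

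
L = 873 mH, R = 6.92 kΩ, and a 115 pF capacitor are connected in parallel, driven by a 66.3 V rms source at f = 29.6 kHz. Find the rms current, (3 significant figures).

9.63 mA

ω = 2πf = 186000 rad/s
X_L = ωL = 162000 Ω
X_C = 1/(ωC) = 46800 Ω
Parallel: admittances add. Y = 1/R + 1/(jωL) + jωC
Y = (0.000145 + j1.52e-05) S
|Y| = 0.000145 S → |Z| = 1/|Y| = 6880 Ω, ∠Z = −∠Y = -6.02°
I = V/|Z| = 66.3/6880 = 9.63 mA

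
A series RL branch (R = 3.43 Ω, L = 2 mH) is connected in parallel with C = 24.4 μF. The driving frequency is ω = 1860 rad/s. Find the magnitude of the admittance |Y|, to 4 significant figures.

167.1 mS

X_L = ωL = 3.720 Ω
X_C = 1/(ωC) = 22.03 Ω
Branch 1 (R+jX_L): Z₁ = 3.430 + j3.720 Ω, |Z₁| = 5.060 Ω
Branch 2 (−jX_C): Z₂ = −j22.03 Ω
Parallel: Z = Z₁Z₂/(Z₁+Z₂), |Z| = 5.984 Ω, ∠Z = 36.71°
|Y| = 1/|Z| = 167.1 mS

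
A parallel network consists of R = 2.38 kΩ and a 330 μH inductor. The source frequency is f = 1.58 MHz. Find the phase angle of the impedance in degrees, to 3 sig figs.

ω = 2πf = 9.927e+06 rad/s
X_L = ωL = 3280 Ω
Parallel: admittances add. Y = 1/R + 1/(jωL)
Y = (0.000420 − j0.000305) S
|Y| = 0.000519 S → |Z| = 1/|Y| = 1930 Ω, ∠Z = −∠Y = 36.0°

36.0°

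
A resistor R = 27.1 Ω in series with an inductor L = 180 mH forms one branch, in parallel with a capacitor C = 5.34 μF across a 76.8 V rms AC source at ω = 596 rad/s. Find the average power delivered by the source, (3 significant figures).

X_L = ωL = 107 Ω
X_C = 1/(ωC) = 314 Ω
Branch 1 (R+jX_L): Z₁ = 27.1 + j107 Ω, |Z₁| = 111 Ω
Branch 2 (−jX_C): Z₂ = −j314 Ω
Parallel: Z = Z₁Z₂/(Z₁+Z₂), |Z| = 167 Ω, ∠Z = 68.4°
I = V/|Z| = 461 mA
P = VI cos φ = 76.8 × 0.461 × cos(68.4°) = 13.1 W

13.1 W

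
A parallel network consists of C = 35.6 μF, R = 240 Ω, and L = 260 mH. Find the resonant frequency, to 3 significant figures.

52.3 Hz

ω₀ = 1/√(LC) = 1/√(0.26 × 3.56e-05) = 328.7 rad/s
f₀ = ω₀/(2π) = 52.3 Hz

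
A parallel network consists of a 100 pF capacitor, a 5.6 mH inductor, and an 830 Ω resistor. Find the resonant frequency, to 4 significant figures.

212.7 kHz

ω₀ = 1/√(LC) = 1/√(0.0056 × 1e-10) = 1.336e+06 rad/s
f₀ = ω₀/(2π) = 212.7 kHz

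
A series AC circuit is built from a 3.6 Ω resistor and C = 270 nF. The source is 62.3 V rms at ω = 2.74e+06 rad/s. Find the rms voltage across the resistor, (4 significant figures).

X_C = 1/(ωC) = 1.352 Ω
Z = 3.600 − j1.352 Ω
|Z| = √(3.600² + 1.352²) = 3.845 Ω
I = V/|Z| = 16.20 A
V_R = I·|Z_R| = 16.20 × 3.600 = 58.32 V

58.32 V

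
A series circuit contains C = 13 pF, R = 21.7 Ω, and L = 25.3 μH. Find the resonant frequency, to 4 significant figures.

8.776 MHz

ω₀ = 1/√(LC) = 1/√(2.53e-05 × 1.3e-11) = 5.514e+07 rad/s
f₀ = ω₀/(2π) = 8.776 MHz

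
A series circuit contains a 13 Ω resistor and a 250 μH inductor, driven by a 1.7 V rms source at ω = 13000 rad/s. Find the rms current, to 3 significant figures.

X_L = ωL = 3.25 Ω
Z = 13.0 + j3.25 Ω
|Z| = √(13.0² + 3.25²) = 13.4 Ω
I = V/|Z| = 1.7/13.4 = 127 mA

127 mA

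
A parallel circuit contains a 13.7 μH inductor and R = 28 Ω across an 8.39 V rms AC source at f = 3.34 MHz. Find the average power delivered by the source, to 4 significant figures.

2.514 W

ω = 2πf = 2.099e+07 rad/s
X_L = ωL = 287.5 Ω
Parallel: admittances add. Y = 1/R + 1/(jωL)
Y = (0.03571 − j0.003478) S
|Y| = 0.03588 S → |Z| = 1/|Y| = 27.87 Ω, ∠Z = −∠Y = 5.562°
I = V/|Z| = 301.1 mA
P = VI cos φ = 8.39 × 0.3011 × cos(5.562°) = 2.514 W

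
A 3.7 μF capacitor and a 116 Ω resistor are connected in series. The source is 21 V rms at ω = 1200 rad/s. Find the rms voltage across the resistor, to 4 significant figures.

9.615 V

X_C = 1/(ωC) = 225.2 Ω
Z = 116.0 − j225.2 Ω
|Z| = √(116.0² + 225.2²) = 253.3 Ω
I = V/|Z| = 82.89 mA
V_R = I·|Z_R| = 0.08289 × 116.0 = 9.615 V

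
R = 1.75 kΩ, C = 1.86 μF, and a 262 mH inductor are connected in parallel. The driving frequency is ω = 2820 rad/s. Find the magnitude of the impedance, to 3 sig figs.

X_L = ωL = 739 Ω
X_C = 1/(ωC) = 191 Ω
Parallel: admittances add. Y = 1/R + 1/(jωL) + jωC
Y = (0.000571 + j0.00389) S
|Y| = 0.00393 S → |Z| = 1/|Y| = 254 Ω, ∠Z = −∠Y = -81.6°

254 Ω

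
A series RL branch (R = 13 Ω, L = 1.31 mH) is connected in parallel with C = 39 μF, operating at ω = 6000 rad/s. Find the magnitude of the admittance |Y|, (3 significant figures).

X_L = ωL = 7.86 Ω
X_C = 1/(ωC) = 4.27 Ω
Branch 1 (R+jX_L): Z₁ = 13.0 + j7.86 Ω, |Z₁| = 15.2 Ω
Branch 2 (−jX_C): Z₂ = −j4.27 Ω
Parallel: Z = Z₁Z₂/(Z₁+Z₂), |Z| = 4.81 Ω, ∠Z = -74.3°
|Y| = 1/|Z| = 208 mS

208 mS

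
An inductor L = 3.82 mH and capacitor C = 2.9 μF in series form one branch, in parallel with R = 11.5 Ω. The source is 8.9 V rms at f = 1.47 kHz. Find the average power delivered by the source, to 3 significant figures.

6.89 W

ω = 2πf = 9236 rad/s
X_L = ωL = 35.3 Ω
X_C = 1/(ωC) = 37.3 Ω
Branch 1: Z₁ = R = 11.5 Ω
Branch 2 (series LC): Z₂ = j(X_L − X_C) = −j2.05 Ω
Parallel: Z = Z₁Z₂/(Z₁+Z₂), |Z| = 2.02 Ω, ∠Z = -79.9°
I = V/|Z| = 4.41 A
P = VI cos φ = 8.9 × 4.41 × cos(-79.9°) = 6.89 W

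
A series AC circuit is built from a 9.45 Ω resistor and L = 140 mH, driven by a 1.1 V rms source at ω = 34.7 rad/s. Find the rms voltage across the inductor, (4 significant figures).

X_L = ωL = 4.858 Ω
Z = 9.450 + j4.858 Ω
|Z| = √(9.450² + 4.858²) = 10.63 Ω
I = V/|Z| = 103.5 mA
V_L = I·|Z_L| = 0.1035 × 4.858 = 0.5029 V

0.5029 V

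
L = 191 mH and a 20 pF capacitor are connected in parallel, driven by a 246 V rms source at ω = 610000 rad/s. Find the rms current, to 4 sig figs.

889.8 μA

X_L = ωL = 116500 Ω
X_C = 1/(ωC) = 81970 Ω
Parallel: admittances add. Y = 1/(jωL) + jωC
Y = (0 + j3.617e-06) S
|Y| = 3.617e-06 S → |Z| = 1/|Y| = 276500 Ω, ∠Z = −∠Y = -90.00°
I = V/|Z| = 246/276500 = 889.8 μA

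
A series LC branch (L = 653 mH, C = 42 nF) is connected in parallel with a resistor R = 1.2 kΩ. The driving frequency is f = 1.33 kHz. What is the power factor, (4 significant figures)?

ω = 2πf = 8357 rad/s
X_L = ωL = 5457 Ω
X_C = 1/(ωC) = 2849 Ω
Branch 1: Z₁ = R = 1200 Ω
Branch 2 (series LC): Z₂ = j(X_L − X_C) = j2608 Ω
Parallel: Z = Z₁Z₂/(Z₁+Z₂), |Z| = 1090 Ω, ∠Z = 24.71°
cos φ = cos(24.71°) = 0.9084

0.9084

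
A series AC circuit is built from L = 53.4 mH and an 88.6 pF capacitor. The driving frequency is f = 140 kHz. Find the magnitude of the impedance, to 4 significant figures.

34140 Ω

ω = 2πf = 879600 rad/s
X_L = ωL = 46970 Ω
X_C = 1/(ωC) = 12830 Ω
Net reactance X = X_L − X_C = 34140 Ω
Z = j34140 Ω
|Z| = √(0² + 34140²) = 34140 Ω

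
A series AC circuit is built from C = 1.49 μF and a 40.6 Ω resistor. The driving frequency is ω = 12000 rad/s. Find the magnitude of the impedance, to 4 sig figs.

69.11 Ω

X_C = 1/(ωC) = 55.93 Ω
Z = 40.60 − j55.93 Ω
|Z| = √(40.60² + 55.93²) = 69.11 Ω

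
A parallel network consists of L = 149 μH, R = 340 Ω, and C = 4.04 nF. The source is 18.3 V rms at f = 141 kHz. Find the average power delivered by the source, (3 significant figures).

ω = 2πf = 885900 rad/s
X_L = ωL = 132 Ω
X_C = 1/(ωC) = 279 Ω
Parallel: admittances add. Y = 1/R + 1/(jωL) + jωC
Y = (0.00294 − j0.00400) S
|Y| = 0.00496 S → |Z| = 1/|Y| = 202 Ω, ∠Z = −∠Y = 53.6°
I = V/|Z| = 90.8 mA
P = VI cos φ = 18.3 × 0.0908 × cos(53.6°) = 985 mW

985 mW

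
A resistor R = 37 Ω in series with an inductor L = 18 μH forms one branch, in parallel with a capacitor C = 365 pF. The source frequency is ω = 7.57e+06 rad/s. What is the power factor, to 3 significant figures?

X_L = ωL = 136 Ω
X_C = 1/(ωC) = 362 Ω
Branch 1 (R+jX_L): Z₁ = 37.0 + j136 Ω, |Z₁| = 141 Ω
Branch 2 (−jX_C): Z₂ = −j362 Ω
Parallel: Z = Z₁Z₂/(Z₁+Z₂), |Z| = 223 Ω, ∠Z = 65.5°
cos φ = cos(65.5°) = 0.415

0.415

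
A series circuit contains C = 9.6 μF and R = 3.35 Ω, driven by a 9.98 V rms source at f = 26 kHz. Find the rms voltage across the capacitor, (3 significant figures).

1.87 V

ω = 2πf = 163400 rad/s
X_C = 1/(ωC) = 0.638 Ω
Z = 3.35 − j0.638 Ω
|Z| = √(3.35² + 0.638²) = 3.41 Ω
I = V/|Z| = 2.93 A
V_C = I·|Z_C| = 2.93 × 0.638 = 1.87 V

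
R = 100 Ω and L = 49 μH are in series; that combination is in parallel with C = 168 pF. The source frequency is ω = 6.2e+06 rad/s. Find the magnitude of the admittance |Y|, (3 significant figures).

X_L = ωL = 304 Ω
X_C = 1/(ωC) = 960 Ω
Branch 1 (R+jX_L): Z₁ = 100 + j304 Ω, |Z₁| = 320 Ω
Branch 2 (−jX_C): Z₂ = −j960 Ω
Parallel: Z = Z₁Z₂/(Z₁+Z₂), |Z| = 463 Ω, ∠Z = 63.1°
|Y| = 1/|Z| = 2.16 mS

2.16 mS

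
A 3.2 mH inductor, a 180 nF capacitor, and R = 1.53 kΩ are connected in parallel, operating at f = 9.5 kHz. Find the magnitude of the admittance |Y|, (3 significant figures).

ω = 2πf = 59690 rad/s
X_L = ωL = 191 Ω
X_C = 1/(ωC) = 93.1 Ω
Parallel: admittances add. Y = 1/R + 1/(jωL) + jωC
Y = (0.000654 + j0.00551) S
|Y| = 0.00555 S → |Z| = 1/|Y| = 180 Ω, ∠Z = −∠Y = -83.2°

5.55 mS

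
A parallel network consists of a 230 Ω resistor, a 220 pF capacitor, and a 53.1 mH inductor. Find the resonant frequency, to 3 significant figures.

46.6 kHz

ω₀ = 1/√(LC) = 1/√(0.0531 × 2.2e-10) = 292600 rad/s
f₀ = ω₀/(2π) = 46.6 kHz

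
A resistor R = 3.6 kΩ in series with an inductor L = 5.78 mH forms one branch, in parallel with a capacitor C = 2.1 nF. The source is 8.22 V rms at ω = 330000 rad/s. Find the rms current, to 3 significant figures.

5.08 mA

X_L = ωL = 1910 Ω
X_C = 1/(ωC) = 1440 Ω
Branch 1 (R+jX_L): Z₁ = 3600 + j1910 Ω, |Z₁| = 4070 Ω
Branch 2 (−jX_C): Z₂ = −j1440 Ω
Parallel: Z = Z₁Z₂/(Z₁+Z₂), |Z| = 1620 Ω, ∠Z = -69.4°
I = V/|Z| = 8.22/1620 = 5.08 mA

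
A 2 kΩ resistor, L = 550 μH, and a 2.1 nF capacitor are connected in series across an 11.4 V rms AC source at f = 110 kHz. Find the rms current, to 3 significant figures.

5.63 mA

ω = 2πf = 691200 rad/s
X_L = ωL = 380 Ω
X_C = 1/(ωC) = 689 Ω
Net reactance X = X_L − X_C = -309 Ω
Z = 2000 − j309 Ω
|Z| = √(2000² + 309²) = 2020 Ω
I = V/|Z| = 11.4/2020 = 5.63 mA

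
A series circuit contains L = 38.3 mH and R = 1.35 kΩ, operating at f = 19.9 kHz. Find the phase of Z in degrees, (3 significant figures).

ω = 2πf = 125000 rad/s
X_L = ωL = 4790 Ω
Z = 1350 + j4790 Ω
|Z| = √(1350² + 4790²) = 4980 Ω
∠Z = arctan(4790/1350) = 74.3°

74.3°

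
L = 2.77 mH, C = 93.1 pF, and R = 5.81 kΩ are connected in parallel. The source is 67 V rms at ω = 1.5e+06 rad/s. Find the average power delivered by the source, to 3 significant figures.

X_L = ωL = 4160 Ω
X_C = 1/(ωC) = 7160 Ω
Parallel: admittances add. Y = 1/R + 1/(jωL) + jωC
Y = (0.000172 − j0.000101) S
|Y| = 0.000200 S → |Z| = 1/|Y| = 5010 Ω, ∠Z = −∠Y = 30.4°
I = V/|Z| = 13.4 mA
P = VI cos φ = 67 × 0.0134 × cos(30.4°) = 773 mW

773 mW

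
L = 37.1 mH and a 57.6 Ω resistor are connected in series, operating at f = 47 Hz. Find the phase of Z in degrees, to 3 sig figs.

ω = 2πf = 295.3 rad/s
X_L = ωL = 11.0 Ω
Z = 57.6 + j11.0 Ω
|Z| = √(57.6² + 11.0²) = 58.6 Ω
∠Z = arctan(11.0/57.6) = 10.8°

10.8°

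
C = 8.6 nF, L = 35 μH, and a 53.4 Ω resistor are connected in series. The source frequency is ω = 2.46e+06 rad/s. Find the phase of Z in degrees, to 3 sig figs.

36.0°

X_L = ωL = 86.1 Ω
X_C = 1/(ωC) = 47.3 Ω
Net reactance X = X_L − X_C = 38.8 Ω
Z = 53.4 + j38.8 Ω
|Z| = √(53.4² + 38.8²) = 66.0 Ω
∠Z = arctan(38.8/53.4) = 36.0°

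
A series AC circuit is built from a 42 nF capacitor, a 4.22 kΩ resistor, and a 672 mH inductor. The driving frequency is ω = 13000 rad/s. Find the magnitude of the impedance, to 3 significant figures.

8090 Ω

X_L = ωL = 8740 Ω
X_C = 1/(ωC) = 1830 Ω
Net reactance X = X_L − X_C = 6900 Ω
Z = 4220 + j6900 Ω
|Z| = √(4220² + 6900²) = 8090 Ω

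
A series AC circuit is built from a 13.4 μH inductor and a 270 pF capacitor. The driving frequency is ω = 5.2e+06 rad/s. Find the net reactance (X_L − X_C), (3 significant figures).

X_L = ωL = 69.7 Ω
X_C = 1/(ωC) = 712 Ω
X = 69.7 − 712 = -643 Ω

-643 Ω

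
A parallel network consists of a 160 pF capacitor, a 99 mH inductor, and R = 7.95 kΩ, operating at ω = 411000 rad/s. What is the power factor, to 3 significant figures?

0.950

X_L = ωL = 40700 Ω
X_C = 1/(ωC) = 15200 Ω
Parallel: admittances add. Y = 1/R + 1/(jωL) + jωC
Y = (0.000126 + j4.12e-05) S
|Y| = 0.000132 S → |Z| = 1/|Y| = 7560 Ω, ∠Z = −∠Y = -18.1°
cos φ = cos(-18.1°) = 0.950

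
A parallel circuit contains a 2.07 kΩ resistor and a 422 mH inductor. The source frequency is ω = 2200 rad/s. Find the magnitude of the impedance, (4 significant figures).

847.1 Ω

X_L = ωL = 928.4 Ω
Parallel: admittances add. Y = 1/R + 1/(jωL)
Y = (0.0004831 − j0.001077) S
|Y| = 0.001180 S → |Z| = 1/|Y| = 847.1 Ω, ∠Z = −∠Y = 65.84°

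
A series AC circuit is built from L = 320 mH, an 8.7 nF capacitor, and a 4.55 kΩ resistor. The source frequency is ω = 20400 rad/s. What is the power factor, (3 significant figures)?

X_L = ωL = 6530 Ω
X_C = 1/(ωC) = 5630 Ω
Net reactance X = X_L − X_C = 894 Ω
Z = 4550 + j894 Ω
|Z| = √(4550² + 894²) = 4640 Ω
∠Z = arctan(894/4550) = 11.1°
cos φ = cos(11.1°) = 0.981

0.981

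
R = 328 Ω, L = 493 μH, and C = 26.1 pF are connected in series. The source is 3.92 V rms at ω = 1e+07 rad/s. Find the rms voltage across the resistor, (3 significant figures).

1.12 V

X_L = ωL = 4930 Ω
X_C = 1/(ωC) = 3830 Ω
Net reactance X = X_L − X_C = 1100 Ω
Z = 328 + j1100 Ω
|Z| = √(328² + 1100²) = 1150 Ω
I = V/|Z| = 3.42 mA
V_R = I·|Z_R| = 0.00342 × 328 = 1.12 V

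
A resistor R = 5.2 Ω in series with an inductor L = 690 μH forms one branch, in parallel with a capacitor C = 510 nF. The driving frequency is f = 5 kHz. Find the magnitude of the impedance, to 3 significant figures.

33.9 Ω

ω = 2πf = 31420 rad/s
X_L = ωL = 21.7 Ω
X_C = 1/(ωC) = 62.4 Ω
Branch 1 (R+jX_L): Z₁ = 5.20 + j21.7 Ω, |Z₁| = 22.3 Ω
Branch 2 (−jX_C): Z₂ = −j62.4 Ω
Parallel: Z = Z₁Z₂/(Z₁+Z₂), |Z| = 33.9 Ω, ∠Z = 69.2°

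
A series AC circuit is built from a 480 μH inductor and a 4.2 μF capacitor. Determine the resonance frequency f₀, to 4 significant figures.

3.545 kHz

ω₀ = 1/√(LC) = 1/√(0.00048 × 4.2e-06) = 22270 rad/s
f₀ = ω₀/(2π) = 3.545 kHz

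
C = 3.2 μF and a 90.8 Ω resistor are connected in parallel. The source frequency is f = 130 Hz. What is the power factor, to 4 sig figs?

0.9730

ω = 2πf = 816.8 rad/s
X_C = 1/(ωC) = 382.6 Ω
Parallel: admittances add. Y = 1/R + jωC
Y = (0.01101 + j0.002614) S
|Y| = 0.01132 S → |Z| = 1/|Y| = 88.35 Ω, ∠Z = −∠Y = -13.35°
cos φ = cos(-13.35°) = 0.9730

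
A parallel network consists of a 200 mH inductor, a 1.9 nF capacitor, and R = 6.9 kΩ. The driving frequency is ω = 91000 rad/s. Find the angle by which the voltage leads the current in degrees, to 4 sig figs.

X_L = ωL = 18200 Ω
X_C = 1/(ωC) = 5784 Ω
Parallel: admittances add. Y = 1/R + 1/(jωL) + jωC
Y = (0.0001449 + j0.0001180) S
|Y| = 0.0001869 S → |Z| = 1/|Y| = 5352 Ω, ∠Z = −∠Y = -39.14°

-39.14°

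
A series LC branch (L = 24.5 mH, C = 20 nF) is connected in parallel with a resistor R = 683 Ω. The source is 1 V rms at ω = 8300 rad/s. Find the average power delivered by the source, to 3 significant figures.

X_L = ωL = 203 Ω
X_C = 1/(ωC) = 6020 Ω
Branch 1: Z₁ = R = 683 Ω
Branch 2 (series LC): Z₂ = j(X_L − X_C) = −j5820 Ω
Parallel: Z = Z₁Z₂/(Z₁+Z₂), |Z| = 678 Ω, ∠Z = -6.69°
I = V/|Z| = 1.47 mA
P = VI cos φ = 1 × 0.00147 × cos(-6.69°) = 1.46 mW

1.46 mW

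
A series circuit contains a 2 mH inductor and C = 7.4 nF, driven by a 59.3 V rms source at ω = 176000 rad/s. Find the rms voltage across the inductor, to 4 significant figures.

X_L = ωL = 352.0 Ω
X_C = 1/(ωC) = 767.8 Ω
Net reactance X = X_L − X_C = -415.8 Ω
Z = − j415.8 Ω
|Z| = √(0² + 415.8²) = 415.8 Ω
I = V/|Z| = 142.6 mA
V_L = I·|Z_L| = 0.1426 × 352.0 = 50.20 V

50.20 V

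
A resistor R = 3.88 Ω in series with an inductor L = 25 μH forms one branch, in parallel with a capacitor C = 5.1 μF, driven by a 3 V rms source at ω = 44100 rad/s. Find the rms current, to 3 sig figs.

857 mA

X_L = ωL = 1.10 Ω
X_C = 1/(ωC) = 4.45 Ω
Branch 1 (R+jX_L): Z₁ = 3.88 + j1.10 Ω, |Z₁| = 4.03 Ω
Branch 2 (−jX_C): Z₂ = −j4.45 Ω
Parallel: Z = Z₁Z₂/(Z₁+Z₂), |Z| = 3.50 Ω, ∠Z = -33.4°
I = V/|Z| = 3/3.50 = 857 mA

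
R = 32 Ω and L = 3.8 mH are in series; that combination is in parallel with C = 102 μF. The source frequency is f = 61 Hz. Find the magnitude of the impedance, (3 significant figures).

20.4 Ω

ω = 2πf = 383.3 rad/s
X_L = ωL = 1.46 Ω
X_C = 1/(ωC) = 25.6 Ω
Branch 1 (R+jX_L): Z₁ = 32.0 + j1.46 Ω, |Z₁| = 32.0 Ω
Branch 2 (−jX_C): Z₂ = −j25.6 Ω
Parallel: Z = Z₁Z₂/(Z₁+Z₂), |Z| = 20.4 Ω, ∠Z = -50.4°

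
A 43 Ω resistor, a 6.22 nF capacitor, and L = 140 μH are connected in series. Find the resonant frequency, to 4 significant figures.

ω₀ = 1/√(LC) = 1/√(0.00014 × 6.22e-09) = 1.072e+06 rad/s
f₀ = ω₀/(2π) = 170.6 kHz

170.6 kHz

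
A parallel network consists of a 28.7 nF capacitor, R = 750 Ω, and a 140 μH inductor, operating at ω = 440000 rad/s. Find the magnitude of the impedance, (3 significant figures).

X_L = ωL = 61.6 Ω
X_C = 1/(ωC) = 79.2 Ω
Parallel: admittances add. Y = 1/R + 1/(jωL) + jωC
Y = (0.00133 − j0.00361) S
|Y| = 0.00384 S → |Z| = 1/|Y| = 260 Ω, ∠Z = −∠Y = 69.7°

260 Ω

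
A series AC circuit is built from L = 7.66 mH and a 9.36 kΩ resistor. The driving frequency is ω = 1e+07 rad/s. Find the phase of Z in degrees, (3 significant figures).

83.0°

X_L = ωL = 76600 Ω
Z = 9360 + j76600 Ω
|Z| = √(9360² + 76600²) = 77200 Ω
∠Z = arctan(76600/9360) = 83.0°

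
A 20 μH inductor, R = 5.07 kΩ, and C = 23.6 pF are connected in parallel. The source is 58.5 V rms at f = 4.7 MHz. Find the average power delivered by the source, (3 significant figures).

ω = 2πf = 2.953e+07 rad/s
X_L = ωL = 591 Ω
X_C = 1/(ωC) = 1430 Ω
Parallel: admittances add. Y = 1/R + 1/(jωL) + jωC
Y = (0.000197 − j0.000996) S
|Y| = 0.00102 S → |Z| = 1/|Y| = 985 Ω, ∠Z = −∠Y = 78.8°
I = V/|Z| = 59.4 mA
P = VI cos φ = 58.5 × 0.0594 × cos(78.8°) = 675 mW

675 mW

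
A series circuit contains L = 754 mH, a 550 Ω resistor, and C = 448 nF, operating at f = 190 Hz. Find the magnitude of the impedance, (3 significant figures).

1110 Ω

ω = 2πf = 1194 rad/s
X_L = ωL = 900 Ω
X_C = 1/(ωC) = 1870 Ω
Net reactance X = X_L − X_C = -970 Ω
Z = 550 − j970 Ω
|Z| = √(550² + 970²) = 1110 Ω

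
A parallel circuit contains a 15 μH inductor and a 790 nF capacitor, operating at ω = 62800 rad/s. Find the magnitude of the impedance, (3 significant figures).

X_L = ωL = 0.942 Ω
X_C = 1/(ωC) = 20.2 Ω
Parallel: admittances add. Y = 1/(jωL) + jωC
Y = (0 − j1.01) S
|Y| = 1.01 S → |Z| = 1/|Y| = 0.988 Ω, ∠Z = −∠Y = 90.0°

0.988 Ω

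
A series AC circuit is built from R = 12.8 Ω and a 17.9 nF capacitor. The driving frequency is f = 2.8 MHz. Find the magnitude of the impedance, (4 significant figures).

13.19 Ω

ω = 2πf = 1.759e+07 rad/s
X_C = 1/(ωC) = 3.175 Ω
Z = 12.80 − j3.175 Ω
|Z| = √(12.80² + 3.175²) = 13.19 Ω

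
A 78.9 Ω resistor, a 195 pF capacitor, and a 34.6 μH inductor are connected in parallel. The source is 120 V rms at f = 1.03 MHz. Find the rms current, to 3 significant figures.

1.57 A

ω = 2πf = 6.472e+06 rad/s
X_L = ωL = 224 Ω
X_C = 1/(ωC) = 792 Ω
Parallel: admittances add. Y = 1/R + 1/(jωL) + jωC
Y = (0.0127 − j0.00320) S
|Y| = 0.0131 S → |Z| = 1/|Y| = 76.5 Ω, ∠Z = −∠Y = 14.2°
I = V/|Z| = 120/76.5 = 1.57 A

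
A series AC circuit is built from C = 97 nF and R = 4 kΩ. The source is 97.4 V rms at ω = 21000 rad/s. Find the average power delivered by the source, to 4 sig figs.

2.336 W

X_C = 1/(ωC) = 490.9 Ω
Z = 4000 − j490.9 Ω
|Z| = √(4000² + 490.9²) = 4030 Ω
∠Z = arctan(-490.9/4000) = -6.997°
I = V/|Z| = 24.17 mA
P = VI cos φ = 97.4 × 0.02417 × cos(-6.997°) = 2.336 W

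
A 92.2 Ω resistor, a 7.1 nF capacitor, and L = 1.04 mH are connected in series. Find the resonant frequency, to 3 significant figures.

ω₀ = 1/√(LC) = 1/√(0.00104 × 7.1e-09) = 368000 rad/s
f₀ = ω₀/(2π) = 58.6 kHz

58.6 kHz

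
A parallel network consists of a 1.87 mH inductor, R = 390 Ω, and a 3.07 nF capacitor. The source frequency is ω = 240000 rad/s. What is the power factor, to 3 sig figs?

X_L = ωL = 449 Ω
X_C = 1/(ωC) = 1360 Ω
Parallel: admittances add. Y = 1/R + 1/(jωL) + jωC
Y = (0.00256 − j0.00149) S
|Y| = 0.00297 S → |Z| = 1/|Y| = 337 Ω, ∠Z = −∠Y = 30.2°
cos φ = cos(30.2°) = 0.864

0.864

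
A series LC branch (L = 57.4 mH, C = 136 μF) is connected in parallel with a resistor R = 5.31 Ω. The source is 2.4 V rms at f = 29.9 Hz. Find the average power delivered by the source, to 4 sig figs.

1.085 W

ω = 2πf = 187.9 rad/s
X_L = ωL = 10.78 Ω
X_C = 1/(ωC) = 39.14 Ω
Branch 1: Z₁ = R = 5.310 Ω
Branch 2 (series LC): Z₂ = j(X_L − X_C) = −j28.36 Ω
Parallel: Z = Z₁Z₂/(Z₁+Z₂), |Z| = 5.219 Ω, ∠Z = -10.61°
I = V/|Z| = 459.8 mA
P = VI cos φ = 2.4 × 0.4598 × cos(-10.61°) = 1.085 W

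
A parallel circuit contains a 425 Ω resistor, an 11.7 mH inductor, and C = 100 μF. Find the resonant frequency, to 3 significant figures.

ω₀ = 1/√(LC) = 1/√(0.0117 × 0.0001) = 924.5 rad/s
f₀ = ω₀/(2π) = 147 Hz

147 Hz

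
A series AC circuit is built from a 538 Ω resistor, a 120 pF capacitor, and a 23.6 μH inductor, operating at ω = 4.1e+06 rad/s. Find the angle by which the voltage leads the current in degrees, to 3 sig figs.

-74.5°

X_L = ωL = 96.8 Ω
X_C = 1/(ωC) = 2030 Ω
Net reactance X = X_L − X_C = -1940 Ω
Z = 538 − j1940 Ω
|Z| = √(538² + 1940²) = 2010 Ω
∠Z = arctan(-1940/538) = -74.5°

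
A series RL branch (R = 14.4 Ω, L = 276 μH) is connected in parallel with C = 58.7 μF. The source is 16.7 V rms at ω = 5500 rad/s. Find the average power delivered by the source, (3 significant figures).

19.2 W

X_L = ωL = 1.52 Ω
X_C = 1/(ωC) = 3.10 Ω
Branch 1 (R+jX_L): Z₁ = 14.4 + j1.52 Ω, |Z₁| = 14.5 Ω
Branch 2 (−jX_C): Z₂ = −j3.10 Ω
Parallel: Z = Z₁Z₂/(Z₁+Z₂), |Z| = 3.10 Ω, ∠Z = -77.7°
I = V/|Z| = 5.39 A
P = VI cos φ = 16.7 × 5.39 × cos(-77.7°) = 19.2 W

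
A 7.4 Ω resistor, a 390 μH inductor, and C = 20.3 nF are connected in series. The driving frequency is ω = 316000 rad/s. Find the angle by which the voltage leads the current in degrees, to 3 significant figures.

X_L = ωL = 123 Ω
X_C = 1/(ωC) = 156 Ω
Net reactance X = X_L − X_C = -32.6 Ω
Z = 7.40 − j32.6 Ω
|Z| = √(7.40² + 32.6²) = 33.5 Ω
∠Z = arctan(-32.6/7.40) = -77.2°

-77.2°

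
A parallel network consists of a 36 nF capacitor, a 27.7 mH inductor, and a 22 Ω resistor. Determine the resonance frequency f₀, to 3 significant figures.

5.04 kHz

ω₀ = 1/√(LC) = 1/√(0.0277 × 3.6e-08) = 31670 rad/s
f₀ = ω₀/(2π) = 5.04 kHz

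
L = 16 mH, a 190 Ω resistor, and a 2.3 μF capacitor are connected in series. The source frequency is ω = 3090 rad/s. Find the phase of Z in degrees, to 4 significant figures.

-25.66°

X_L = ωL = 49.44 Ω
X_C = 1/(ωC) = 140.7 Ω
Net reactance X = X_L − X_C = -91.27 Ω
Z = 190.0 − j91.27 Ω
|Z| = √(190.0² + 91.27²) = 210.8 Ω
∠Z = arctan(-91.27/190.0) = -25.66°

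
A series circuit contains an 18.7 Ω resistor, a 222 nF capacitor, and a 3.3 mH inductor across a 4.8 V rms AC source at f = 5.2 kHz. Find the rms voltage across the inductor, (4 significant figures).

14.62 V

ω = 2πf = 32670 rad/s
X_L = ωL = 107.8 Ω
X_C = 1/(ωC) = 137.9 Ω
Net reactance X = X_L − X_C = -30.05 Ω
Z = 18.70 − j30.05 Ω
|Z| = √(18.70² + 30.05²) = 35.39 Ω
I = V/|Z| = 135.6 mA
V_L = I·|Z_L| = 0.1356 × 107.8 = 14.62 V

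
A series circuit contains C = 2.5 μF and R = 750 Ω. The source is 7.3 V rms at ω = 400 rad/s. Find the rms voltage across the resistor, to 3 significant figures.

X_C = 1/(ωC) = 1000 Ω
Z = 750 − j1000 Ω
|Z| = √(750² + 1000²) = 1250 Ω
I = V/|Z| = 5.84 mA
V_R = I·|Z_R| = 0.00584 × 750 = 4.38 V

4.38 V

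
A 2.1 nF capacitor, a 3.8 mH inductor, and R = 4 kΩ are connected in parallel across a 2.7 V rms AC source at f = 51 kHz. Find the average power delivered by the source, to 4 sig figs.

ω = 2πf = 320400 rad/s
X_L = ωL = 1218 Ω
X_C = 1/(ωC) = 1486 Ω
Parallel: admittances add. Y = 1/R + 1/(jωL) + jωC
Y = (0.0002500 − j0.0001483) S
|Y| = 0.0002907 S → |Z| = 1/|Y| = 3440 Ω, ∠Z = −∠Y = 30.68°
I = V/|Z| = 784.8 μA
P = VI cos φ = 2.7 × 0.0007848 × cos(30.68°) = 1.823 mW

1.823 mW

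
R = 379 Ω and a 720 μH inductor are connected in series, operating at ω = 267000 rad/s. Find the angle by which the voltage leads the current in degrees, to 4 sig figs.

26.90°

X_L = ωL = 192.2 Ω
Z = 379.0 + j192.2 Ω
|Z| = √(379.0² + 192.2²) = 425.0 Ω
∠Z = arctan(192.2/379.0) = 26.90°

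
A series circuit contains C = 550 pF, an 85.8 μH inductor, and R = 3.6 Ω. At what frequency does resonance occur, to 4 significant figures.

ω₀ = 1/√(LC) = 1/√(8.58e-05 × 5.5e-10) = 4.603e+06 rad/s
f₀ = ω₀/(2π) = 732.6 kHz

732.6 kHz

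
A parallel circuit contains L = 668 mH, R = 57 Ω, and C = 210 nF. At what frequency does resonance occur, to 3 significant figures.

425 Hz

ω₀ = 1/√(LC) = 1/√(0.668 × 2.1e-07) = 2670 rad/s
f₀ = ω₀/(2π) = 425 Hz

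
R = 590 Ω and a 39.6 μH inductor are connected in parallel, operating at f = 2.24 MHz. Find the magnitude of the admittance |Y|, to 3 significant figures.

2.47 mS

ω = 2πf = 1.407e+07 rad/s
X_L = ωL = 557 Ω
Parallel: admittances add. Y = 1/R + 1/(jωL)
Y = (0.00169 − j0.00179) S
|Y| = 0.00247 S → |Z| = 1/|Y| = 405 Ω, ∠Z = −∠Y = 46.6°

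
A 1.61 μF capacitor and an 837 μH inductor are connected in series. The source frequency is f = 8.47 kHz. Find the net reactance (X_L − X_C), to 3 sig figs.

32.9 Ω

ω = 2πf = 53220 rad/s
X_L = ωL = 44.5 Ω
X_C = 1/(ωC) = 11.7 Ω
X = 44.5 − 11.7 = 32.9 Ω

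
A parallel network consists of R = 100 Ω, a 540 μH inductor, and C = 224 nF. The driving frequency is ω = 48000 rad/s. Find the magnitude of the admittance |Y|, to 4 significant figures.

X_L = ωL = 25.92 Ω
X_C = 1/(ωC) = 93.01 Ω
Parallel: admittances add. Y = 1/R + 1/(jωL) + jωC
Y = (0.01000 − j0.02783) S
|Y| = 0.02957 S → |Z| = 1/|Y| = 33.82 Ω, ∠Z = −∠Y = 70.23°

29.57 mS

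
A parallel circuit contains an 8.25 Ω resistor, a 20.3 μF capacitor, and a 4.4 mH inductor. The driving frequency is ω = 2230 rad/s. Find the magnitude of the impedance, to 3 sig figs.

7.47 Ω

X_L = ωL = 9.81 Ω
X_C = 1/(ωC) = 22.1 Ω
Parallel: admittances add. Y = 1/R + 1/(jωL) + jωC
Y = (0.121 − j0.0566) S
|Y| = 0.134 S → |Z| = 1/|Y| = 7.47 Ω, ∠Z = −∠Y = 25.0°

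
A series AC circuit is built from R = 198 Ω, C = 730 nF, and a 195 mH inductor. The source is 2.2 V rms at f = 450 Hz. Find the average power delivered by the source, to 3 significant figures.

21.9 mW

ω = 2πf = 2827 rad/s
X_L = ωL = 551 Ω
X_C = 1/(ωC) = 484 Ω
Net reactance X = X_L − X_C = 66.9 Ω
Z = 198 + j66.9 Ω
|Z| = √(198² + 66.9²) = 209 Ω
∠Z = arctan(66.9/198) = 18.7°
I = V/|Z| = 10.5 mA
P = VI cos φ = 2.2 × 0.0105 × cos(18.7°) = 21.9 mW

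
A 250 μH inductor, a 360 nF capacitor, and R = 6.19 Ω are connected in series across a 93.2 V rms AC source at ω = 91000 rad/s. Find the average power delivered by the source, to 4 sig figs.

X_L = ωL = 22.75 Ω
X_C = 1/(ωC) = 30.53 Ω
Net reactance X = X_L − X_C = -7.775 Ω
Z = 6.190 − j7.775 Ω
|Z| = √(6.190² + 7.775²) = 9.938 Ω
∠Z = arctan(-7.775/6.190) = -51.48°
I = V/|Z| = 9.378 A
P = VI cos φ = 93.2 × 9.378 × cos(-51.48°) = 544.4 W

544.4 W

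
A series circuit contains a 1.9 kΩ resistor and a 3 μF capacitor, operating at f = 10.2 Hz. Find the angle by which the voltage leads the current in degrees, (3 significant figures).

ω = 2πf = 64.09 rad/s
X_C = 1/(ωC) = 5200 Ω
Z = 1900 − j5200 Ω
|Z| = √(1900² + 5200²) = 5540 Ω
∠Z = arctan(-5200/1900) = -69.9°

-69.9°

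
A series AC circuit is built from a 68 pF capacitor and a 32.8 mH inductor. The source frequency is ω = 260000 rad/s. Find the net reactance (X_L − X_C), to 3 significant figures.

X_L = ωL = 8530 Ω
X_C = 1/(ωC) = 56600 Ω
X = 8530 − 56600 = -48000 Ω

-48000 Ω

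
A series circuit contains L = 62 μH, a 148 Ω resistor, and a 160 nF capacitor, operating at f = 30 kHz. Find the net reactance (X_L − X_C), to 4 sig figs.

-21.47 Ω

ω = 2πf = 188500 rad/s
X_L = ωL = 11.69 Ω
X_C = 1/(ωC) = 33.16 Ω
X = 11.69 − 33.16 = -21.47 Ω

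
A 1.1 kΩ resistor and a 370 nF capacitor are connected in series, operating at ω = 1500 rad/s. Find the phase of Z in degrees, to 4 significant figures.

-58.60°

X_C = 1/(ωC) = 1802 Ω
Z = 1100 − j1802 Ω
|Z| = √(1100² + 1802²) = 2111 Ω
∠Z = arctan(-1802/1100) = -58.60°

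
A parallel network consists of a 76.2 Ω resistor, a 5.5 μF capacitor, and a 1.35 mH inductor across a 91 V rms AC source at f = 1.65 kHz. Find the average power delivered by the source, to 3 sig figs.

ω = 2πf = 10370 rad/s
X_L = ωL = 14.0 Ω
X_C = 1/(ωC) = 17.5 Ω
Parallel: admittances add. Y = 1/R + 1/(jωL) + jωC
Y = (0.0131 − j0.0144) S
|Y| = 0.0195 S → |Z| = 1/|Y| = 51.3 Ω, ∠Z = −∠Y = 47.7°
I = V/|Z| = 1.77 A
P = VI cos φ = 91 × 1.77 × cos(47.7°) = 109 W

109 W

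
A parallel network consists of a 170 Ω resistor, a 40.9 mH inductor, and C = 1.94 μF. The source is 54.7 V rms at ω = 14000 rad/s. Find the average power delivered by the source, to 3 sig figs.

X_L = ωL = 573 Ω
X_C = 1/(ωC) = 36.8 Ω
Parallel: admittances add. Y = 1/R + 1/(jωL) + jωC
Y = (0.00588 + j0.0254) S
|Y| = 0.0261 S → |Z| = 1/|Y| = 38.3 Ω, ∠Z = −∠Y = -77.0°
I = V/|Z| = 1.43 A
P = VI cos φ = 54.7 × 1.43 × cos(-77.0°) = 17.6 W

17.6 W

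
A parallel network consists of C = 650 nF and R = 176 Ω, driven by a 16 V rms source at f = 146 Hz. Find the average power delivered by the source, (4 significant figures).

1.455 W

ω = 2πf = 917.3 rad/s
X_C = 1/(ωC) = 1677 Ω
Parallel: admittances add. Y = 1/R + jωC
Y = (0.005682 + j0.0005963) S
|Y| = 0.005713 S → |Z| = 1/|Y| = 175.0 Ω, ∠Z = −∠Y = -5.991°
I = V/|Z| = 91.41 mA
P = VI cos φ = 16 × 0.09141 × cos(-5.991°) = 1.455 W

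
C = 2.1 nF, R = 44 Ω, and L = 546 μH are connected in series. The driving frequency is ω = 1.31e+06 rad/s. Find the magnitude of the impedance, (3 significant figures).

354 Ω

X_L = ωL = 715 Ω
X_C = 1/(ωC) = 364 Ω
Net reactance X = X_L − X_C = 352 Ω
Z = 44.0 + j352 Ω
|Z| = √(44.0² + 352²) = 354 Ω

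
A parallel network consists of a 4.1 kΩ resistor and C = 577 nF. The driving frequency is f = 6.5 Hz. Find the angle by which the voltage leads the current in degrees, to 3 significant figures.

ω = 2πf = 40.84 rad/s
X_C = 1/(ωC) = 42400 Ω
Parallel: admittances add. Y = 1/R + jωC
Y = (0.000244 + j2.36e-05) S
|Y| = 0.000245 S → |Z| = 1/|Y| = 4080 Ω, ∠Z = −∠Y = -5.52°

-5.52°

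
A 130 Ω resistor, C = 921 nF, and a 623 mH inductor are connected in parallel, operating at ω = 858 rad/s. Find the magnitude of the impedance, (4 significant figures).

X_L = ωL = 534.5 Ω
X_C = 1/(ωC) = 1265 Ω
Parallel: admittances add. Y = 1/R + 1/(jωL) + jωC
Y = (0.007692 − j0.001081) S
|Y| = 0.007768 S → |Z| = 1/|Y| = 128.7 Ω, ∠Z = −∠Y = 7.996°

128.7 Ω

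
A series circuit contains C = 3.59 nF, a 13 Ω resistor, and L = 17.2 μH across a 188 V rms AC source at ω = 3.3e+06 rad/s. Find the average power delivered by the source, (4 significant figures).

492.2 W

X_L = ωL = 56.76 Ω
X_C = 1/(ωC) = 84.41 Ω
Net reactance X = X_L − X_C = -27.65 Ω
Z = 13.00 − j27.65 Ω
|Z| = √(13.00² + 27.65²) = 30.55 Ω
∠Z = arctan(-27.65/13.00) = -64.82°
I = V/|Z| = 6.153 A
P = VI cos φ = 188 × 6.153 × cos(-64.82°) = 492.2 W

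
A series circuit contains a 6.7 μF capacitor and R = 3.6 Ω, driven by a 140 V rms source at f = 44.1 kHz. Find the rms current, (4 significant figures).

38.46 A

ω = 2πf = 277100 rad/s
X_C = 1/(ωC) = 0.5387 Ω
Z = 3.600 − j0.5387 Ω
|Z| = √(3.600² + 0.5387²) = 3.640 Ω
I = V/|Z| = 140/3.640 = 38.46 A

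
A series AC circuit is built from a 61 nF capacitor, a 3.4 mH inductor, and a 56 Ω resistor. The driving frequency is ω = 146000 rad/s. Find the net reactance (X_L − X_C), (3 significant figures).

X_L = ωL = 496 Ω
X_C = 1/(ωC) = 112 Ω
X = 496 − 112 = 384 Ω

384 Ω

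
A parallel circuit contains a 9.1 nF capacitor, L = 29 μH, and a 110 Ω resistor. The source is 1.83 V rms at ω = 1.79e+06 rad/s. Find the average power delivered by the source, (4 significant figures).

30.44 mW

X_L = ωL = 51.91 Ω
X_C = 1/(ωC) = 61.39 Ω
Parallel: admittances add. Y = 1/R + 1/(jωL) + jωC
Y = (0.009091 − j0.002975) S
|Y| = 0.009565 S → |Z| = 1/|Y| = 104.5 Ω, ∠Z = −∠Y = 18.12°
I = V/|Z| = 17.50 mA
P = VI cos φ = 1.83 × 0.01750 × cos(18.12°) = 30.44 mW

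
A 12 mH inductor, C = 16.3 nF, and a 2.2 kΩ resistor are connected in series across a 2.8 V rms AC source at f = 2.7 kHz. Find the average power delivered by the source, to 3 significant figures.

ω = 2πf = 16960 rad/s
X_L = ωL = 204 Ω
X_C = 1/(ωC) = 3620 Ω
Net reactance X = X_L − X_C = -3410 Ω
Z = 2200 − j3410 Ω
|Z| = √(2200² + 3410²) = 4060 Ω
∠Z = arctan(-3410/2200) = -57.2°
I = V/|Z| = 690 μA
P = VI cos φ = 2.8 × 0.000690 × cos(-57.2°) = 1.05 mW

1.05 mW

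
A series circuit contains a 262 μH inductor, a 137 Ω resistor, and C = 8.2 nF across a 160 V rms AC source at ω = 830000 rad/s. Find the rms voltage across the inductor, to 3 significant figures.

226 V

X_L = ωL = 217 Ω
X_C = 1/(ωC) = 147 Ω
Net reactance X = X_L − X_C = 70.5 Ω
Z = 137 + j70.5 Ω
|Z| = √(137² + 70.5²) = 154 Ω
I = V/|Z| = 1.04 A
V_L = I·|Z_L| = 1.04 × 217 = 226 V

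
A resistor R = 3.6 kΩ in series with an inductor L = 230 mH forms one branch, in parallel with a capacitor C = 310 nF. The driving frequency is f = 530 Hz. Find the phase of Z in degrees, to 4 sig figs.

-74.77°

ω = 2πf = 3330 rad/s
X_L = ωL = 765.9 Ω
X_C = 1/(ωC) = 968.7 Ω
Branch 1 (R+jX_L): Z₁ = 3600 + j765.9 Ω, |Z₁| = 3681 Ω
Branch 2 (−jX_C): Z₂ = −j968.7 Ω
Parallel: Z = Z₁Z₂/(Z₁+Z₂), |Z| = 988.8 Ω, ∠Z = -74.77°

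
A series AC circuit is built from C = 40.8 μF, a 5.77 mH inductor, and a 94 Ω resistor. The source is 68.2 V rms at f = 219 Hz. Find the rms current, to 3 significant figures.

722 mA

ω = 2πf = 1376 rad/s
X_L = ωL = 7.94 Ω
X_C = 1/(ωC) = 17.8 Ω
Net reactance X = X_L − X_C = -9.87 Ω
Z = 94.0 − j9.87 Ω
|Z| = √(94.0² + 9.87²) = 94.5 Ω
I = V/|Z| = 68.2/94.5 = 722 mA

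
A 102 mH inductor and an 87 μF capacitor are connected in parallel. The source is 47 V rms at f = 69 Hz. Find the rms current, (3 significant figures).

710 mA

ω = 2πf = 433.5 rad/s
X_L = ωL = 44.2 Ω
X_C = 1/(ωC) = 26.5 Ω
Parallel: admittances add. Y = 1/(jωL) + jωC
Y = (0 + j0.0151) S
|Y| = 0.0151 S → |Z| = 1/|Y| = 66.2 Ω, ∠Z = −∠Y = -90.0°
I = V/|Z| = 47/66.2 = 710 mA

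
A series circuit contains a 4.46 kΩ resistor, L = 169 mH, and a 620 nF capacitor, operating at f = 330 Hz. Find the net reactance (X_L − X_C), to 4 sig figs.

-427.5 Ω

ω = 2πf = 2073 rad/s
X_L = ωL = 350.4 Ω
X_C = 1/(ωC) = 777.9 Ω
X = 350.4 − 777.9 = -427.5 Ω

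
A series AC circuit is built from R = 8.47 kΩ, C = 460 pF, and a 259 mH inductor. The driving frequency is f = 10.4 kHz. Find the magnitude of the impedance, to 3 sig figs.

18400 Ω

ω = 2πf = 65350 rad/s
X_L = ωL = 16900 Ω
X_C = 1/(ωC) = 33300 Ω
Net reactance X = X_L − X_C = -16300 Ω
Z = 8470 − j16300 Ω
|Z| = √(8470² + 16300²) = 18400 Ω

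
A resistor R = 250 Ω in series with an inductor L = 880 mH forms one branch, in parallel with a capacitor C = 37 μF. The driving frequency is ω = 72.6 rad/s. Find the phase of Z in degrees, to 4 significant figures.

-24.70°

X_L = ωL = 63.89 Ω
X_C = 1/(ωC) = 372.3 Ω
Branch 1 (R+jX_L): Z₁ = 250.0 + j63.89 Ω, |Z₁| = 258.0 Ω
Branch 2 (−jX_C): Z₂ = −j372.3 Ω
Parallel: Z = Z₁Z₂/(Z₁+Z₂), |Z| = 242.0 Ω, ∠Z = -24.70°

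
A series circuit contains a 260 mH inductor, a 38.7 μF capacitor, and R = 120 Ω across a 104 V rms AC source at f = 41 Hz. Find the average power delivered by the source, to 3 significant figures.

83.7 W

ω = 2πf = 257.6 rad/s
X_L = ωL = 67.0 Ω
X_C = 1/(ωC) = 100 Ω
Net reactance X = X_L − X_C = -33.3 Ω
Z = 120 − j33.3 Ω
|Z| = √(120² + 33.3²) = 125 Ω
∠Z = arctan(-33.3/120) = -15.5°
I = V/|Z| = 835 mA
P = VI cos φ = 104 × 0.835 × cos(-15.5°) = 83.7 W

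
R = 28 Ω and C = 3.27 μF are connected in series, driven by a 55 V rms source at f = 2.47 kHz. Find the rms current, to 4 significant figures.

ω = 2πf = 15520 rad/s
X_C = 1/(ωC) = 19.70 Ω
Z = 28.00 − j19.70 Ω
|Z| = √(28.00² + 19.70²) = 34.24 Ω
I = V/|Z| = 55/34.24 = 1.606 A

1.606 A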